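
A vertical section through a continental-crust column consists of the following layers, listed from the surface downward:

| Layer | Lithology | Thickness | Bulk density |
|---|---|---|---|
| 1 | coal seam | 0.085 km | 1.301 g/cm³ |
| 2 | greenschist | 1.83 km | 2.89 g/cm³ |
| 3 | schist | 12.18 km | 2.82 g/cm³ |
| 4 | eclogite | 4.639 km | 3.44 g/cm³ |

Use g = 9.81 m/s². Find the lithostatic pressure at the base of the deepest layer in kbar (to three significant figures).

coal seam: 1301 kg/m³ × 9.81 m/s² × 85 m = 1.085×10^6 Pa = 0.01085 kbar
greenschist: 2890 kg/m³ × 9.81 m/s² × 1830 m = 5.188×10^7 Pa = 0.5188 kbar
schist: 2820 kg/m³ × 9.81 m/s² × 12180 m = 3.369×10^8 Pa = 3.369 kbar
eclogite: 3440 kg/m³ × 9.81 m/s² × 4639 m = 1.565×10^8 Pa = 1.565 kbar
Total = 0.01085 + 0.5188 + 3.369 + 1.565 = 5.4647 kbar

5.46 kbar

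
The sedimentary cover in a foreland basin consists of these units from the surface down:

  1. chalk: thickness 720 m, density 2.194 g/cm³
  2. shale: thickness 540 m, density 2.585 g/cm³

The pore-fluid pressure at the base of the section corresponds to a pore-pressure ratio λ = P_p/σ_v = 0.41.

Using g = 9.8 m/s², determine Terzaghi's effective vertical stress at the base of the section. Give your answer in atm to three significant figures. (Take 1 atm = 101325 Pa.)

170 atm

Overburden (lithostatic) stress σ_v:
chalk: 2194 kg/m³ × 9.8 m/s² × 720 m = 1.548×10^7 Pa = 15.48 MPa
shale: 2585 kg/m³ × 9.8 m/s² × 540 m = 1.368×10^7 Pa = 13.68 MPa
Total = 15.48 + 13.68 = 29.161 MPa
Pore pressure P_p = λ·σ_v = 0.41 × 29.16 MPa = 11.96 MPa
Effective stress σ' = σ_v − P_p = 29.16 − 11.96 = 17.205 MPa = 169.80 atm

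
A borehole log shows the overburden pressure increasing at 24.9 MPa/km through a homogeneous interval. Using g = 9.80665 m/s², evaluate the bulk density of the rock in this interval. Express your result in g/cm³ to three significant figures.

ρ = (dP/dz)/g = 24.9 MPa/km / 9.80665 m/s² = 24900 Pa/m / 9.80665 m/s² = 2539.1 kg/m³
= 2.539 g/cm³

2.54 g/cm³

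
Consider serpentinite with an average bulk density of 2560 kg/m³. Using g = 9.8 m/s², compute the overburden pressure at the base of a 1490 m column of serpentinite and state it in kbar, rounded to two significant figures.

0.37 kbar

serpentinite: 2560 kg/m³ × 9.8 m/s² × 1490 m = 3.738×10^7 Pa = 0.3738 kbar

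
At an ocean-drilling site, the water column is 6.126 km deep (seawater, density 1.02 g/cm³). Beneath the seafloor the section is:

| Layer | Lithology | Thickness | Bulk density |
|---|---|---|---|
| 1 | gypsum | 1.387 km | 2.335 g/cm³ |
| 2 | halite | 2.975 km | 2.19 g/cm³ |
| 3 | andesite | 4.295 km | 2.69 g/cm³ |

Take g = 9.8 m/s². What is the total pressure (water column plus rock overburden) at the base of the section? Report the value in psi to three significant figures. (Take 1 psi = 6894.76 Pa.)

seawater: 1020 kg/m³ × 9.8 m/s² × 6126 m = 6.124×10^7 Pa = 8881 psi
gypsum: 2335 kg/m³ × 9.8 m/s² × 1387 m = 3.174×10^7 Pa = 4603 psi
halite: 2190 kg/m³ × 9.8 m/s² × 2975 m = 6.385×10^7 Pa = 9261 psi
andesite: 2690 kg/m³ × 9.8 m/s² × 4295 m = 1.132×10^8 Pa = 16422 psi
Total = 8881 + 4603 + 9261 + 16422 = 39167 psi

39200 psi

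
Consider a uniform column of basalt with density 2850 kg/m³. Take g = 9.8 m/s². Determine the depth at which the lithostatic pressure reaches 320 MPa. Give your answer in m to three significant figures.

11500 m

h = P/(ρg) = 320 MPa / (2850 kg/m³ × 9.8 m/s²) = 3.200×10^8 Pa / 27930 Pa/m = 11457 m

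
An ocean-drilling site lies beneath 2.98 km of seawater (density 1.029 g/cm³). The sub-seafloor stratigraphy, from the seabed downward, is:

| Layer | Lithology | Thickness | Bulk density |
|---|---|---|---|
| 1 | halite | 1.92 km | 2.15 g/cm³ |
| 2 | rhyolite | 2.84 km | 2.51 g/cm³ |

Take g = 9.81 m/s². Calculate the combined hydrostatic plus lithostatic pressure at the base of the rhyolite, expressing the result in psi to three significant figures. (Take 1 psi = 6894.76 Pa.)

20400 psi

seawater: 1029 kg/m³ × 9.81 m/s² × 2980 m = 3.008×10^7 Pa = 4363 psi
halite: 2150 kg/m³ × 9.81 m/s² × 1920 m = 4.050×10^7 Pa = 5873 psi
rhyolite: 2510 kg/m³ × 9.81 m/s² × 2840 m = 6.993×10^7 Pa = 10142 psi
Total = 4363 + 5873 + 10142 = 20379 psi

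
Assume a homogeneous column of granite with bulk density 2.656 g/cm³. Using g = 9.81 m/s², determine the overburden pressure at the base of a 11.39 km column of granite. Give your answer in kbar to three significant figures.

2.97 kbar

granite: 2656 kg/m³ × 9.81 m/s² × 11390 m = 2.968×10^8 Pa = 2.968 kbar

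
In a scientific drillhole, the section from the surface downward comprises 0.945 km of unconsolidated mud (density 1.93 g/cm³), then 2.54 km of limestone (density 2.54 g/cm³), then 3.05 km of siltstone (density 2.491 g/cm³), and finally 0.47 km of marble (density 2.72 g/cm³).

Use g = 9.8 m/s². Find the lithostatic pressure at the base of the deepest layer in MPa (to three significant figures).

168 MPa

unconsolidated mud: 1930 kg/m³ × 9.8 m/s² × 945 m = 1.787×10^7 Pa = 17.87 MPa
limestone: 2540 kg/m³ × 9.8 m/s² × 2540 m = 6.323×10^7 Pa = 63.23 MPa
siltstone: 2491 kg/m³ × 9.8 m/s² × 3050 m = 7.446×10^7 Pa = 74.46 MPa
marble: 2720 kg/m³ × 9.8 m/s² × 470 m = 1.253×10^7 Pa = 12.53 MPa
Total = 17.87 + 63.23 + 74.46 + 12.53 = 168.08 MPa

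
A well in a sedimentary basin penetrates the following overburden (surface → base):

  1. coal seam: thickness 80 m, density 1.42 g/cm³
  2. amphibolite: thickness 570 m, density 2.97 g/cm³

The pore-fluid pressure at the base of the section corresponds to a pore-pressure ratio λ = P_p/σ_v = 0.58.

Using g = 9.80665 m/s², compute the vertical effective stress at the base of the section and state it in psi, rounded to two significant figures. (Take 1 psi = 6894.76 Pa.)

Overburden (lithostatic) stress σ_v:
coal seam: 1420 kg/m³ × 9.80665 m/s² × 80 m = 1.114×10^6 Pa = 1.114 MPa
amphibolite: 2970 kg/m³ × 9.80665 m/s² × 570 m = 1.660×10^7 Pa = 16.60 MPa
Total = 1.114 + 16.60 = 17.716 MPa
Pore pressure P_p = λ·σ_v = 0.58 × 17.72 MPa = 10.28 MPa
Effective stress σ' = σ_v − P_p = 17.72 − 10.28 = 7.4406 MPa = 1079.2 psi

1100 psi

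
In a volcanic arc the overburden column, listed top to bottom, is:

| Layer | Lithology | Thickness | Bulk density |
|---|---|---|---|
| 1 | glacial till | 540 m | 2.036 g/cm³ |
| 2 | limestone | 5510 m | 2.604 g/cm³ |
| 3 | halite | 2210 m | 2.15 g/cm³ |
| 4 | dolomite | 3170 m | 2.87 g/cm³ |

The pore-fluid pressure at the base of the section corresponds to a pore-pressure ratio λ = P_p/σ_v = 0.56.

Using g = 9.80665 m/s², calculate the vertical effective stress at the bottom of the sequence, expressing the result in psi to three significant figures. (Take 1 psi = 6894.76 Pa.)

18300 psi

Overburden (lithostatic) stress σ_v:
glacial till: 2036 kg/m³ × 9.80665 m/s² × 540 m = 1.078×10^7 Pa = 10.78 MPa
limestone: 2604 kg/m³ × 9.80665 m/s² × 5510 m = 1.407×10^8 Pa = 140.7 MPa
halite: 2150 kg/m³ × 9.80665 m/s² × 2210 m = 4.660×10^7 Pa = 46.60 MPa
dolomite: 2870 kg/m³ × 9.80665 m/s² × 3170 m = 8.922×10^7 Pa = 89.22 MPa
Total = 10.78 + 140.7 + 46.60 + 89.22 = 287.30 MPa
Pore pressure P_p = λ·σ_v = 0.56 × 287.3 MPa = 160.9 MPa
Effective stress σ' = σ_v − P_p = 287.3 − 160.9 = 126.41 MPa = 18335 psi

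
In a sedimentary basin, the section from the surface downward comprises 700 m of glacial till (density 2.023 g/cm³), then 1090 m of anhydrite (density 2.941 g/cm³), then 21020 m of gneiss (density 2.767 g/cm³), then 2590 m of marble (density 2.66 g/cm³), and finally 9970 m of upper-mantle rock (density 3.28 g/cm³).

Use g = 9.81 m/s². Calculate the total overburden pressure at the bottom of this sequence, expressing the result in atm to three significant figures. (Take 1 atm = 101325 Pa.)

glacial till: 2023 kg/m³ × 9.81 m/s² × 700 m = 1.389×10^7 Pa = 137.1 atm
anhydrite: 2941 kg/m³ × 9.81 m/s² × 1090 m = 3.145×10^7 Pa = 310.4 atm
gneiss: 2767 kg/m³ × 9.81 m/s² × 21020 m = 5.706×10^8 Pa = 5631 atm
marble: 2660 kg/m³ × 9.81 m/s² × 2590 m = 6.759×10^7 Pa = 667.0 atm
upper-mantle rock: 3280 kg/m³ × 9.81 m/s² × 9970 m = 3.208×10^8 Pa = 3166 atm
Total = 137.1 + 310.4 + 5631 + 667.0 + 3166 = 9911.7 atm

9910 atm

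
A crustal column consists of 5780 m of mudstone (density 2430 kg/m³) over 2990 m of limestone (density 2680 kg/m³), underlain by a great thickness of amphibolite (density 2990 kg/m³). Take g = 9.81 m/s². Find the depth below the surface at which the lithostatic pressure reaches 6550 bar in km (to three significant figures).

Pressure at base of upper layers: 2430×9.81×5780 + 2680×9.81×2990 = 2.164×10^8 Pa = 2164 bar
Remaining pressure to be supplied by amphibolite: 6.550×10^8 − 2.164×10^8 = 4.386×10^8 Pa
Additional depth in amphibolite = 4.386×10^8 Pa / (2990 kg/m³ × 9.81 m/s²) = 14953 m
Total depth = 8770 m + 14953 m = 23723 m
= 23.723 km

23.7 km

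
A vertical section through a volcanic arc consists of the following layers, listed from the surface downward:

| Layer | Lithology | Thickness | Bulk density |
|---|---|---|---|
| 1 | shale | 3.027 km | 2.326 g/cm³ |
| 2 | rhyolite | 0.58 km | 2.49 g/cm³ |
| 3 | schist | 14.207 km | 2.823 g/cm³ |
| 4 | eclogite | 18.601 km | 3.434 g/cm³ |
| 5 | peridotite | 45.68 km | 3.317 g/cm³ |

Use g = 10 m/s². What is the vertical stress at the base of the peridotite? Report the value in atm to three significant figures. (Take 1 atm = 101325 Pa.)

shale: 2326 kg/m³ × 10 m/s² × 3027 m = 7.041×10^7 Pa = 694.9 atm
rhyolite: 2490 kg/m³ × 10 m/s² × 580 m = 1.444×10^7 Pa = 142.5 atm
schist: 2823 kg/m³ × 10 m/s² × 14207 m = 4.011×10^8 Pa = 3958 atm
eclogite: 3434 kg/m³ × 10 m/s² × 18601 m = 6.388×10^8 Pa = 6304 atm
peridotite: 3317 kg/m³ × 10 m/s² × 45680 m = 1.515×10^9 Pa = 14954 atm
Total = 694.9 + 142.5 + 3958 + 6304 + 14954 = 26054 atm

26100 atm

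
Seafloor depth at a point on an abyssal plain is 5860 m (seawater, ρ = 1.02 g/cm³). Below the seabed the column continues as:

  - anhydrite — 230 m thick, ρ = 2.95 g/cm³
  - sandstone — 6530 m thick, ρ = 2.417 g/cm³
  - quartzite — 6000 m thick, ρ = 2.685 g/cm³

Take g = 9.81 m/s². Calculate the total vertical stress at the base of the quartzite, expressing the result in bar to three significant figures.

seawater: 1020 kg/m³ × 9.81 m/s² × 5860 m = 5.864×10^7 Pa = 586.4 bar
anhydrite: 2950 kg/m³ × 9.81 m/s² × 230 m = 6.656×10^6 Pa = 66.56 bar
sandstone: 2417 kg/m³ × 9.81 m/s² × 6530 m = 1.548×10^8 Pa = 1548 bar
quartzite: 2685 kg/m³ × 9.81 m/s² × 6000 m = 1.580×10^8 Pa = 1580 bar
Total = 586.4 + 66.56 + 1548 + 1580 = 3781.6 bar

3780 bar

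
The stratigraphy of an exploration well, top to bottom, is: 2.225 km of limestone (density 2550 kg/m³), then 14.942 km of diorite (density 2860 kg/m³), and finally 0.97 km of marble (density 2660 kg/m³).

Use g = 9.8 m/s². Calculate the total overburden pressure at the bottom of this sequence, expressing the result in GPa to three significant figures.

limestone: 2550 kg/m³ × 9.8 m/s² × 2225 m = 5.560×10^7 Pa = 0.05560 GPa
diorite: 2860 kg/m³ × 9.8 m/s² × 14942 m = 4.188×10^8 Pa = 0.4188 GPa
marble: 2660 kg/m³ × 9.8 m/s² × 970 m = 2.529×10^7 Pa = 0.02529 GPa
Total = 0.05560 + 0.4188 + 0.02529 = 0.49968 GPa

0.500 GPa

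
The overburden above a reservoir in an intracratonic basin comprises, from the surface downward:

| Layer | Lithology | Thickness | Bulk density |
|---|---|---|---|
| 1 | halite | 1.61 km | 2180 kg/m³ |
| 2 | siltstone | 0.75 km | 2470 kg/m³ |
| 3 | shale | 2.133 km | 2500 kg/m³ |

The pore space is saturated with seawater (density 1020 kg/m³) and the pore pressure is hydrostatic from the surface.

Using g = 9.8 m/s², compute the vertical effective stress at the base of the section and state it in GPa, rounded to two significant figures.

0.060 GPa

Overburden (lithostatic) stress σ_v:
halite: 2180 kg/m³ × 9.8 m/s² × 1610 m = 3.440×10^7 Pa = 34.40 MPa
siltstone: 2470 kg/m³ × 9.8 m/s² × 750 m = 1.815×10^7 Pa = 18.15 MPa
shale: 2500 kg/m³ × 9.8 m/s² × 2133 m = 5.226×10^7 Pa = 52.26 MPa
Total = 34.40 + 18.15 + 52.26 = 104.81 MPa
Pore pressure P_p = 1020 kg/m³ × 9.8 m/s² × 4493 m = 4.491×10^7 Pa = 44.91 MPa
Effective stress σ' = σ_v − P_p = 104.8 − 44.91 = 59.897 MPa = 0.059897 GPa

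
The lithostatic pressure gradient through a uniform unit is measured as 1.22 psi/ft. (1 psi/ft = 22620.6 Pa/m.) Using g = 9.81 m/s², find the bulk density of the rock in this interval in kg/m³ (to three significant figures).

2810 kg/m³

ρ = (dP/dz)/g = 1.22 psi/ft / 9.81 m/s² = 27597 Pa/m / 9.81 m/s² = 2813.2 kg/m³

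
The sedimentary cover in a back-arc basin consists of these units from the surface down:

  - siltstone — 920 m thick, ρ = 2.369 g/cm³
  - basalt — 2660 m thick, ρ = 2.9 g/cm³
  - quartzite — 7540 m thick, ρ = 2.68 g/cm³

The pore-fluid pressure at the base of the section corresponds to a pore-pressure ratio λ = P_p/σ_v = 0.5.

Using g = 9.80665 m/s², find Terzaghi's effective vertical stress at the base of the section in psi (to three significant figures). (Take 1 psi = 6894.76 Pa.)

21400 psi

Overburden (lithostatic) stress σ_v:
siltstone: 2369 kg/m³ × 9.80665 m/s² × 920 m = 2.137×10^7 Pa = 21.37 MPa
basalt: 2900 kg/m³ × 9.80665 m/s² × 2660 m = 7.565×10^7 Pa = 75.65 MPa
quartzite: 2680 kg/m³ × 9.80665 m/s² × 7540 m = 1.982×10^8 Pa = 198.2 MPa
Total = 21.37 + 75.65 + 198.2 = 295.19 MPa
Pore pressure P_p = λ·σ_v = 0.5 × 295.2 MPa = 147.6 MPa
Effective stress σ' = σ_v − P_p = 295.2 − 147.6 = 147.59 MPa = 21407 psi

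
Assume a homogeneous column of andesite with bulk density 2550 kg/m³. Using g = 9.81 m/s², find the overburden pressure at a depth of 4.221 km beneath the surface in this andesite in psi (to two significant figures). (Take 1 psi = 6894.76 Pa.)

15000 psi

andesite: 2550 kg/m³ × 9.81 m/s² × 4221 m = 1.056×10^8 Pa = 15315 psi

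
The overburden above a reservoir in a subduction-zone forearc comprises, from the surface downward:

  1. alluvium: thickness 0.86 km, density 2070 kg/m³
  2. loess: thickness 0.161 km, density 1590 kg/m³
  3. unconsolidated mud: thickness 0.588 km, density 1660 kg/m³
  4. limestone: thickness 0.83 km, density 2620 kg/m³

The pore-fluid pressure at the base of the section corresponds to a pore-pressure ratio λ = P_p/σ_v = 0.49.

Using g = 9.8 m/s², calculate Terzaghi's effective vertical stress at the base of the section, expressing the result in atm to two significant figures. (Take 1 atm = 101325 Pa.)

260 atm

Overburden (lithostatic) stress σ_v:
alluvium: 2070 kg/m³ × 9.8 m/s² × 860 m = 1.745×10^7 Pa = 17.45 MPa
loess: 1590 kg/m³ × 9.8 m/s² × 161 m = 2.509×10^6 Pa = 2.509 MPa
unconsolidated mud: 1660 kg/m³ × 9.8 m/s² × 588 m = 9.566×10^6 Pa = 9.566 MPa
limestone: 2620 kg/m³ × 9.8 m/s² × 830 m = 2.131×10^7 Pa = 21.31 MPa
Total = 17.45 + 2.509 + 9.566 + 21.31 = 50.831 MPa
Pore pressure P_p = λ·σ_v = 0.49 × 50.83 MPa = 24.91 MPa
Effective stress σ' = σ_v − P_p = 50.83 − 24.91 = 25.924 MPa = 255.85 atm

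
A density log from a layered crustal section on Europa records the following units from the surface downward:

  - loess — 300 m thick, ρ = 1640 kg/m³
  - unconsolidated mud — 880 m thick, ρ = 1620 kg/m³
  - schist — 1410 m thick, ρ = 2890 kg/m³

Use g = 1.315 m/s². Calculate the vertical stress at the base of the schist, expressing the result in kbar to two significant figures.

loess: 1640 kg/m³ × 1.315 m/s² × 300 m = 6.470×10^5 Pa = 6.470×10^-3 kbar
unconsolidated mud: 1620 kg/m³ × 1.315 m/s² × 880 m = 1.875×10^6 Pa = 0.01875 kbar
schist: 2890 kg/m³ × 1.315 m/s² × 1410 m = 5.358×10^6 Pa = 0.05358 kbar
Total = 6.470×10^-3 + 0.01875 + 0.05358 = 0.078801 kbar

0.079 kbar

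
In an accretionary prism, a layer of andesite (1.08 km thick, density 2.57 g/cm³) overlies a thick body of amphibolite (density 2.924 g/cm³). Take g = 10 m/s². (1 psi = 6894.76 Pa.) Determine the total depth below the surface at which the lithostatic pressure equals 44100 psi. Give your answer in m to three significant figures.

Pressure at base of upper layers: 2570×10×1080 = 2.776×10^7 Pa = 4026 psi
Remaining pressure to be supplied by amphibolite: 3.041×10^8 − 2.776×10^7 = 2.763×10^8 Pa
Additional depth in amphibolite = 2.763×10^8 Pa / (2924 kg/m³ × 10 m/s²) = 9449.5 m
Total depth = 1080 m + 9449.5 m = 10529 m

10500 m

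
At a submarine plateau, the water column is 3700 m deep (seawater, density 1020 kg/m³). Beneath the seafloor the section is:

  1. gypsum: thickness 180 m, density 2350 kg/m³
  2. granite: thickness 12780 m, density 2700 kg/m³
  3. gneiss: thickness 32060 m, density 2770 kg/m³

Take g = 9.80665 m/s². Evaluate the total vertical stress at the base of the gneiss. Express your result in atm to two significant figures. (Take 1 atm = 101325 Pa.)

seawater: 1020 kg/m³ × 9.80665 m/s² × 3700 m = 3.701×10^7 Pa = 365.3 atm
gypsum: 2350 kg/m³ × 9.80665 m/s² × 180 m = 4.148×10^6 Pa = 40.94 atm
granite: 2700 kg/m³ × 9.80665 m/s² × 12780 m = 3.384×10^8 Pa = 3340 atm
gneiss: 2770 kg/m³ × 9.80665 m/s² × 32060 m = 8.709×10^8 Pa = 8595 atm
Total = 365.3 + 40.94 + 3340 + 8595 = 12341 atm

12000 atm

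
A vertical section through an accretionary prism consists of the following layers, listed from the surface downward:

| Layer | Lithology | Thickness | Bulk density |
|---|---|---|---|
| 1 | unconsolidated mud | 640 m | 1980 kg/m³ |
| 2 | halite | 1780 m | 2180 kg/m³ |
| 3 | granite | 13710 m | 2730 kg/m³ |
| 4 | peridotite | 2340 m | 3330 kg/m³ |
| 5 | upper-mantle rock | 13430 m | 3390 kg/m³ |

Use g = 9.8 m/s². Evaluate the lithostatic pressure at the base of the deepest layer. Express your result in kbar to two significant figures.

9.4 kbar

unconsolidated mud: 1980 kg/m³ × 9.8 m/s² × 640 m = 1.242×10^7 Pa = 0.1242 kbar
halite: 2180 kg/m³ × 9.8 m/s² × 1780 m = 3.803×10^7 Pa = 0.3803 kbar
granite: 2730 kg/m³ × 9.8 m/s² × 13710 m = 3.668×10^8 Pa = 3.668 kbar
peridotite: 3330 kg/m³ × 9.8 m/s² × 2340 m = 7.636×10^7 Pa = 0.7636 kbar
upper-mantle rock: 3390 kg/m³ × 9.8 m/s² × 13430 m = 4.462×10^8 Pa = 4.462 kbar
Total = 0.1242 + 0.3803 + 3.668 + 0.7636 + 4.462 = 9.3978 kbar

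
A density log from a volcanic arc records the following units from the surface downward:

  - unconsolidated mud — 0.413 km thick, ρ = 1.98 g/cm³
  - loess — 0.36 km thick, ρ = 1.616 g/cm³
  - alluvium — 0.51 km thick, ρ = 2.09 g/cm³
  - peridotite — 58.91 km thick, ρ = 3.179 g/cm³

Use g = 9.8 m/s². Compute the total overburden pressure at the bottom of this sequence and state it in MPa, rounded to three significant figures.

unconsolidated mud: 1980 kg/m³ × 9.8 m/s² × 413 m = 8.014×10^6 Pa = 8.014 MPa
loess: 1616 kg/m³ × 9.8 m/s² × 360 m = 5.701×10^6 Pa = 5.701 MPa
alluvium: 2090 kg/m³ × 9.8 m/s² × 510 m = 1.045×10^7 Pa = 10.45 MPa
peridotite: 3179 kg/m³ × 9.8 m/s² × 58910 m = 1.835×10^9 Pa = 1835 MPa
Total = 8.014 + 5.701 + 10.45 + 1835 = 1859.5 MPa

1860 MPa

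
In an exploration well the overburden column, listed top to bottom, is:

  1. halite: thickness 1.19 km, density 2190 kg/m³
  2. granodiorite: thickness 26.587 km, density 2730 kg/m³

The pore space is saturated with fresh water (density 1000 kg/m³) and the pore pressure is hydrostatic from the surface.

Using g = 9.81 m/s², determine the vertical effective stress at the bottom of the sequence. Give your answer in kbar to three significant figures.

Overburden (lithostatic) stress σ_v:
halite: 2190 kg/m³ × 9.81 m/s² × 1190 m = 2.557×10^7 Pa = 25.57 MPa
granodiorite: 2730 kg/m³ × 9.81 m/s² × 26587 m = 7.120×10^8 Pa = 712.0 MPa
Total = 25.57 + 712.0 = 737.60 MPa
Pore pressure P_p = 1000 kg/m³ × 9.81 m/s² × 27777 m = 2.725×10^8 Pa = 272.5 MPa
Effective stress σ' = σ_v − P_p = 737.6 − 272.5 = 465.11 MPa = 4.6511 kbar

4.65 kbar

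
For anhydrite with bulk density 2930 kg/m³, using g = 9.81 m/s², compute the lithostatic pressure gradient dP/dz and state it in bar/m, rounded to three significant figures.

dP/dz = ρg = 2930 kg/m³ × 9.81 m/s² = 28743 Pa/m
= 28743 Pa/m × (1 bar/m / 1.0000×10^5 Pa/m) = 0.28743 bar/m

0.287 bar/m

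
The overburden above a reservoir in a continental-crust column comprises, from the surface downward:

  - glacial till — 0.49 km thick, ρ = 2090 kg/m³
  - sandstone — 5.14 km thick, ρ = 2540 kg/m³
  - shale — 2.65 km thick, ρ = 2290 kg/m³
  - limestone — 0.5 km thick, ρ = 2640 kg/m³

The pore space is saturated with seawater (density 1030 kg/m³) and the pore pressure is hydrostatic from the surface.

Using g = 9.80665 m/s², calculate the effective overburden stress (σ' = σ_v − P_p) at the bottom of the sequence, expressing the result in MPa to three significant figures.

122 MPa

Overburden (lithostatic) stress σ_v:
glacial till: 2090 kg/m³ × 9.80665 m/s² × 490 m = 1.004×10^7 Pa = 10.04 MPa
sandstone: 2540 kg/m³ × 9.80665 m/s² × 5140 m = 1.280×10^8 Pa = 128.0 MPa
shale: 2290 kg/m³ × 9.80665 m/s² × 2650 m = 5.951×10^7 Pa = 59.51 MPa
limestone: 2640 kg/m³ × 9.80665 m/s² × 500 m = 1.294×10^7 Pa = 12.94 MPa
Total = 10.04 + 128.0 + 59.51 + 12.94 = 210.53 MPa
Pore pressure P_p = 1030 kg/m³ × 9.80665 m/s² × 8780 m = 8.869×10^7 Pa = 88.69 MPa
Effective stress σ' = σ_v − P_p = 210.5 − 88.69 = 121.85 MPa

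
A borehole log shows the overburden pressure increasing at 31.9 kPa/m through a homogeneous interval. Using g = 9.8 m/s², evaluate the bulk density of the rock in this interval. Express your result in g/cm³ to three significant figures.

3.26 g/cm³

ρ = (dP/dz)/g = 31.9 kPa/m / 9.8 m/s² = 31900 Pa/m / 9.8 m/s² = 3255.1 kg/m³
= 3.255 g/cm³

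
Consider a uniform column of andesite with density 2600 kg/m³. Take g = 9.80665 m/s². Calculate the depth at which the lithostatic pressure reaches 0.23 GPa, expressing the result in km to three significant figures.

9.02 km

h = P/(ρg) = 0.23 GPa / (2600 kg/m³ × 9.80665 m/s²) = 2.300×10^8 Pa / 25497 Pa/m = 9020.6 m
= 9.0206 km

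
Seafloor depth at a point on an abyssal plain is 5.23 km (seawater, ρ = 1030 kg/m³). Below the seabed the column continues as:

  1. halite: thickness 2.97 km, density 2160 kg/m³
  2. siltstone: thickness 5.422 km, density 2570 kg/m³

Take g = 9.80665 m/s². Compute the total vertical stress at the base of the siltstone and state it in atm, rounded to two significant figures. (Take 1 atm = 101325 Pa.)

2500 atm

seawater: 1030 kg/m³ × 9.80665 m/s² × 5230 m = 5.283×10^7 Pa = 521.4 atm
halite: 2160 kg/m³ × 9.80665 m/s² × 2970 m = 6.291×10^7 Pa = 620.9 atm
siltstone: 2570 kg/m³ × 9.80665 m/s² × 5422 m = 1.367×10^8 Pa = 1349 atm
Total = 521.4 + 620.9 + 1349 = 2490.9 atm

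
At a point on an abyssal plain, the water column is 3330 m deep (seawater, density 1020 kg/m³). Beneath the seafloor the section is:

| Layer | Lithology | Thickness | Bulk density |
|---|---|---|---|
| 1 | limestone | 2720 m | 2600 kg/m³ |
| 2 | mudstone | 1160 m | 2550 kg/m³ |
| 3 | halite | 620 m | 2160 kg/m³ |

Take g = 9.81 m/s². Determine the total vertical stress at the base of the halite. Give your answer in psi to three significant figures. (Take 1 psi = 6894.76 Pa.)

seawater: 1020 kg/m³ × 9.81 m/s² × 3330 m = 3.332×10^7 Pa = 4833 psi
limestone: 2600 kg/m³ × 9.81 m/s² × 2720 m = 6.938×10^7 Pa = 10062 psi
mudstone: 2550 kg/m³ × 9.81 m/s² × 1160 m = 2.902×10^7 Pa = 4209 psi
halite: 2160 kg/m³ × 9.81 m/s² × 620 m = 1.314×10^7 Pa = 1905 psi
Total = 4833 + 10062 + 4209 + 1905 = 21009 psi

21000 psi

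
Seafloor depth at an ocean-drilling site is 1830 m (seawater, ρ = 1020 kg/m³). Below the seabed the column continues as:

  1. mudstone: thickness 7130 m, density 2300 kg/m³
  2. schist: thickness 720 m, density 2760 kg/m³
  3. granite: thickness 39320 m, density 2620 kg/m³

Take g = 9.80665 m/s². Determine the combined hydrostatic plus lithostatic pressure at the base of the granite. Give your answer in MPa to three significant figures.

seawater: 1020 kg/m³ × 9.80665 m/s² × 1830 m = 1.831×10^7 Pa = 18.31 MPa
mudstone: 2300 kg/m³ × 9.80665 m/s² × 7130 m = 1.608×10^8 Pa = 160.8 MPa
schist: 2760 kg/m³ × 9.80665 m/s² × 720 m = 1.949×10^7 Pa = 19.49 MPa
granite: 2620 kg/m³ × 9.80665 m/s² × 39320 m = 1.010×10^9 Pa = 1010 MPa
Total = 18.31 + 160.8 + 19.49 + 1010 = 1208.9 MPa

1210 MPa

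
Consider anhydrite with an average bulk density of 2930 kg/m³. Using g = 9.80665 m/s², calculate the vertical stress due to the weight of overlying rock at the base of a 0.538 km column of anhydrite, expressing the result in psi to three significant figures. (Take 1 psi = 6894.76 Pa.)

anhydrite: 2930 kg/m³ × 9.80665 m/s² × 538 m = 1.546×10^7 Pa = 2242 psi

2240 psi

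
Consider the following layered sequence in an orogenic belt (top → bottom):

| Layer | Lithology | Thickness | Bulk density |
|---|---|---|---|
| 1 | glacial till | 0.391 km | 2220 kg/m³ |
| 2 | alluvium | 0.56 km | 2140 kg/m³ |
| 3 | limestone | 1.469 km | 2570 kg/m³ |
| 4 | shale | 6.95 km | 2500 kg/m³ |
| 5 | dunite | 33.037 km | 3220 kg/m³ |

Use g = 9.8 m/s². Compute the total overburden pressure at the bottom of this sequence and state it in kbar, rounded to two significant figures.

glacial till: 2220 kg/m³ × 9.8 m/s² × 391 m = 8.507×10^6 Pa = 0.08507 kbar
alluvium: 2140 kg/m³ × 9.8 m/s² × 560 m = 1.174×10^7 Pa = 0.1174 kbar
limestone: 2570 kg/m³ × 9.8 m/s² × 1469 m = 3.700×10^7 Pa = 0.3700 kbar
shale: 2500 kg/m³ × 9.8 m/s² × 6950 m = 1.703×10^8 Pa = 1.703 kbar
dunite: 3220 kg/m³ × 9.8 m/s² × 33037 m = 1.043×10^9 Pa = 10.43 kbar
Total = 0.08507 + 0.1174 + 0.3700 + 1.703 + 10.43 = 12.700 kbar

13 kbar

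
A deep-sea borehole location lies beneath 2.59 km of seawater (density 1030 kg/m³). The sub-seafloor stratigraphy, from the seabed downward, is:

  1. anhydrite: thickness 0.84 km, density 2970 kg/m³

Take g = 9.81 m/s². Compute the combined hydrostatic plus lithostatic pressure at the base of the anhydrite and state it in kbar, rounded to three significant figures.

seawater: 1030 kg/m³ × 9.81 m/s² × 2590 m = 2.617×10^7 Pa = 0.2617 kbar
anhydrite: 2970 kg/m³ × 9.81 m/s² × 840 m = 2.447×10^7 Pa = 0.2447 kbar
Total = 0.2617 + 0.2447 = 0.50644 kbar

0.506 kbar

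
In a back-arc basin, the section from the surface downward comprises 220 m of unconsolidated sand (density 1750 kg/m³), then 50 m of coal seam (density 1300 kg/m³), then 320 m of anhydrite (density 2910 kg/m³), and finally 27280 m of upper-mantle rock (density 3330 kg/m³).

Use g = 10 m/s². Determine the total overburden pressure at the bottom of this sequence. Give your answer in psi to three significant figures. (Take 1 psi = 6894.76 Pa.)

134000 psi

unconsolidated sand: 1750 kg/m³ × 10 m/s² × 220 m = 3.850×10^6 Pa = 558.4 psi
coal seam: 1300 kg/m³ × 10 m/s² × 50 m = 6.500×10^5 Pa = 94.27 psi
anhydrite: 2910 kg/m³ × 10 m/s² × 320 m = 9.312×10^6 Pa = 1351 psi
upper-mantle rock: 3330 kg/m³ × 10 m/s² × 27280 m = 9.084×10^8 Pa = 1.318×10^5 psi
Total = 558.4 + 94.27 + 1351 + 1.318×10^5 = 1.3376×10^5 psi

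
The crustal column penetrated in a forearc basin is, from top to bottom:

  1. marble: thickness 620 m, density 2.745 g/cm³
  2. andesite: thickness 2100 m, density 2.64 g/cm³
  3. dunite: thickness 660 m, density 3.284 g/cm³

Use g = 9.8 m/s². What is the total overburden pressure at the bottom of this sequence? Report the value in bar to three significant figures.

marble: 2745 kg/m³ × 9.8 m/s² × 620 m = 1.668×10^7 Pa = 166.8 bar
andesite: 2640 kg/m³ × 9.8 m/s² × 2100 m = 5.433×10^7 Pa = 543.3 bar
dunite: 3284 kg/m³ × 9.8 m/s² × 660 m = 2.124×10^7 Pa = 212.4 bar
Total = 166.8 + 543.3 + 212.4 = 922.51 bar

923 bar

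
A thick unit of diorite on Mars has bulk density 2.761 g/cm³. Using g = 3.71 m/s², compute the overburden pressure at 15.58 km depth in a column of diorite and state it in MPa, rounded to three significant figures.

160 MPa

diorite: 2761 kg/m³ × 3.71 m/s² × 15580 m = 1.596×10^8 Pa = 159.6 MPa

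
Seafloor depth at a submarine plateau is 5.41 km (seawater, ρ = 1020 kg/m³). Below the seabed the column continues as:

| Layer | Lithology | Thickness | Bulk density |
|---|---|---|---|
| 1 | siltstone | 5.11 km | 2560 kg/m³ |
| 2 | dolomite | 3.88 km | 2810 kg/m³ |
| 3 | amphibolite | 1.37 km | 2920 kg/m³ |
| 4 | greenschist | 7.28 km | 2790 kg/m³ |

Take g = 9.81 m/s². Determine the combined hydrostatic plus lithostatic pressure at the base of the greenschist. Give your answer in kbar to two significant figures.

5.3 kbar

seawater: 1020 kg/m³ × 9.81 m/s² × 5410 m = 5.413×10^7 Pa = 0.5413 kbar
siltstone: 2560 kg/m³ × 9.81 m/s² × 5110 m = 1.283×10^8 Pa = 1.283 kbar
dolomite: 2810 kg/m³ × 9.81 m/s² × 3880 m = 1.070×10^8 Pa = 1.070 kbar
amphibolite: 2920 kg/m³ × 9.81 m/s² × 1370 m = 3.924×10^7 Pa = 0.3924 kbar
greenschist: 2790 kg/m³ × 9.81 m/s² × 7280 m = 1.993×10^8 Pa = 1.993 kbar
Total = 0.5413 + 1.283 + 1.070 + 0.3924 + 1.993 = 5.2792 kbar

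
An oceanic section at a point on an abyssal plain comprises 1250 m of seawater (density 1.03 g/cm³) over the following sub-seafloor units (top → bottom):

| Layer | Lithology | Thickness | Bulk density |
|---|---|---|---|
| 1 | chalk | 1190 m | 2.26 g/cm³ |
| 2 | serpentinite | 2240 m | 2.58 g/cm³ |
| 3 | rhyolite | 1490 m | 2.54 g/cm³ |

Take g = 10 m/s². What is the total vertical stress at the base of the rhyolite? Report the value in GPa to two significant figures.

seawater: 1030 kg/m³ × 10 m/s² × 1250 m = 1.288×10^7 Pa = 0.01287 GPa
chalk: 2260 kg/m³ × 10 m/s² × 1190 m = 2.689×10^7 Pa = 0.02689 GPa
serpentinite: 2580 kg/m³ × 10 m/s² × 2240 m = 5.779×10^7 Pa = 0.05779 GPa
rhyolite: 2540 kg/m³ × 10 m/s² × 1490 m = 3.785×10^7 Pa = 0.03785 GPa
Total = 0.01287 + 0.02689 + 0.05779 + 0.03785 = 0.13541 GPa

0.14 GPa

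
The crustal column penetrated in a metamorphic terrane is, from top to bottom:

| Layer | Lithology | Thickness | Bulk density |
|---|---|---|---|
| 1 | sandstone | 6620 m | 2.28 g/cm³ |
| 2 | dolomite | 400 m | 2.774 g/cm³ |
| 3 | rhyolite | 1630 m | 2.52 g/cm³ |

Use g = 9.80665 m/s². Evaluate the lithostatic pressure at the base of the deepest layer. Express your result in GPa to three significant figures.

0.199 GPa

sandstone: 2280 kg/m³ × 9.80665 m/s² × 6620 m = 1.480×10^8 Pa = 0.1480 GPa
dolomite: 2774 kg/m³ × 9.80665 m/s² × 400 m = 1.088×10^7 Pa = 0.01088 GPa
rhyolite: 2520 kg/m³ × 9.80665 m/s² × 1630 m = 4.028×10^7 Pa = 0.04028 GPa
Total = 0.1480 + 0.01088 + 0.04028 = 0.19918 GPa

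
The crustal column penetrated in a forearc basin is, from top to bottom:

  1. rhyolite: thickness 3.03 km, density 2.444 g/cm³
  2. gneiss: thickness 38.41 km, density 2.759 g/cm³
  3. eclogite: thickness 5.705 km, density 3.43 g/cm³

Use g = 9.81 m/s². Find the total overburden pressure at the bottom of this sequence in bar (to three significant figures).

rhyolite: 2444 kg/m³ × 9.81 m/s² × 3030 m = 7.265×10^7 Pa = 726.5 bar
gneiss: 2759 kg/m³ × 9.81 m/s² × 38410 m = 1.040×10^9 Pa = 10396 bar
eclogite: 3430 kg/m³ × 9.81 m/s² × 5705 m = 1.920×10^8 Pa = 1920 bar
Total = 726.5 + 10396 + 1920 = 13042 bar

13000 bar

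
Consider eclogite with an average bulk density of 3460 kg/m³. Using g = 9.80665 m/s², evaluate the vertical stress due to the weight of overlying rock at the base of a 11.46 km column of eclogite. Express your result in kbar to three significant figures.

3.89 kbar

eclogite: 3460 kg/m³ × 9.80665 m/s² × 11460 m = 3.888×10^8 Pa = 3.888 kbar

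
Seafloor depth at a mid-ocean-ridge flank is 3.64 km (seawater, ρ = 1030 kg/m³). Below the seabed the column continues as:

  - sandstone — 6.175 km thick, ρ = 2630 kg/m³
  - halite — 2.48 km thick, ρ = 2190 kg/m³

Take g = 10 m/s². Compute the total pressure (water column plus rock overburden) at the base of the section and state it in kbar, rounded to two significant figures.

seawater: 1030 kg/m³ × 10 m/s² × 3640 m = 3.749×10^7 Pa = 0.3749 kbar
sandstone: 2630 kg/m³ × 10 m/s² × 6175 m = 1.624×10^8 Pa = 1.624 kbar
halite: 2190 kg/m³ × 10 m/s² × 2480 m = 5.431×10^7 Pa = 0.5431 kbar
Total = 0.3749 + 1.624 + 0.5431 = 2.5421 kbar

2.5 kbar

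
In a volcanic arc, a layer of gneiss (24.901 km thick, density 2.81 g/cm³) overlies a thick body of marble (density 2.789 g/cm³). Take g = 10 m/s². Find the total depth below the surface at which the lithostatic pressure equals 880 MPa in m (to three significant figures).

31400 m

Pressure at base of upper layers: 2810×10×24901 = 6.997×10^8 Pa = 699.7 MPa
Remaining pressure to be supplied by marble: 8.800×10^8 − 6.997×10^8 = 1.803×10^8 Pa
Additional depth in marble = 1.803×10^8 Pa / (2789 kg/m³ × 10 m/s²) = 6464.0 m
Total depth = 24901 m + 6464.0 m = 31365 m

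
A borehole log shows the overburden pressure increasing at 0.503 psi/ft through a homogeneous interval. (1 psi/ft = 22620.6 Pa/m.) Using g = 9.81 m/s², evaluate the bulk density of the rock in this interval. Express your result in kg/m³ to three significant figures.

1160 kg/m³

ρ = (dP/dz)/g = 0.503 psi/ft / 9.81 m/s² = 11378 Pa/m / 9.81 m/s² = 1159.9 kg/m³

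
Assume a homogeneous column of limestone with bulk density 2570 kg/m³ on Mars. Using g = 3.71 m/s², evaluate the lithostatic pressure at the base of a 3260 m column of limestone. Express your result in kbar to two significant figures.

limestone: 2570 kg/m³ × 3.71 m/s² × 3260 m = 3.108×10^7 Pa = 0.3108 kbar

0.31 kbar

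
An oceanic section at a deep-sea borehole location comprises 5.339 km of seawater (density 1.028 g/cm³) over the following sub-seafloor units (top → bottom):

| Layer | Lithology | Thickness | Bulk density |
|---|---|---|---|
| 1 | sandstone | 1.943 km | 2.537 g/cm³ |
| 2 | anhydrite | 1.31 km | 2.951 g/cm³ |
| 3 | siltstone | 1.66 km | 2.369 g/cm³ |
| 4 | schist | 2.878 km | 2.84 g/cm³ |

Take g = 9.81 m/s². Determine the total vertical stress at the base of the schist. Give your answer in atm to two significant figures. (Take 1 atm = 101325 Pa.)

2600 atm

seawater: 1028 kg/m³ × 9.81 m/s² × 5339 m = 5.384×10^7 Pa = 531.4 atm
sandstone: 2537 kg/m³ × 9.81 m/s² × 1943 m = 4.836×10^7 Pa = 477.2 atm
anhydrite: 2951 kg/m³ × 9.81 m/s² × 1310 m = 3.792×10^7 Pa = 374.3 atm
siltstone: 2369 kg/m³ × 9.81 m/s² × 1660 m = 3.858×10^7 Pa = 380.7 atm
schist: 2840 kg/m³ × 9.81 m/s² × 2878 m = 8.018×10^7 Pa = 791.3 atm
Total = 531.4 + 477.2 + 374.3 + 380.7 + 791.3 = 2555.0 atm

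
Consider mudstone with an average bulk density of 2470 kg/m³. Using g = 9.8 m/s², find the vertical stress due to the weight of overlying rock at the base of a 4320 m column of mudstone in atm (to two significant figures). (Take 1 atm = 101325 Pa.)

1000 atm

mudstone: 2470 kg/m³ × 9.8 m/s² × 4320 m = 1.046×10^8 Pa = 1032 atm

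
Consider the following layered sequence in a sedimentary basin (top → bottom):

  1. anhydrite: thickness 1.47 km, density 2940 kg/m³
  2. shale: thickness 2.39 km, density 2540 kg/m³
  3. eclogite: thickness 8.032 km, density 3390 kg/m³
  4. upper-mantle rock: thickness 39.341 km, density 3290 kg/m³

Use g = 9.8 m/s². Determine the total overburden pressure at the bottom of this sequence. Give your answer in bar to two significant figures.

16000 bar

anhydrite: 2940 kg/m³ × 9.8 m/s² × 1470 m = 4.235×10^7 Pa = 423.5 bar
shale: 2540 kg/m³ × 9.8 m/s² × 2390 m = 5.949×10^7 Pa = 594.9 bar
eclogite: 3390 kg/m³ × 9.8 m/s² × 8032 m = 2.668×10^8 Pa = 2668 bar
upper-mantle rock: 3290 kg/m³ × 9.8 m/s² × 39341 m = 1.268×10^9 Pa = 12684 bar
Total = 423.5 + 594.9 + 2668 + 12684 = 16371 bar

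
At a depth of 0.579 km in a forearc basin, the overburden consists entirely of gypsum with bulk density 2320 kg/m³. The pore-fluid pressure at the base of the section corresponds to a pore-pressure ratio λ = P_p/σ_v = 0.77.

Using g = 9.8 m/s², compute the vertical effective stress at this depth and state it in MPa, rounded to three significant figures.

Overburden (lithostatic) stress σ_v:
gypsum: 2320 kg/m³ × 9.8 m/s² × 579 m = 1.316×10^7 Pa = 13.16 MPa
Pore pressure P_p = λ·σ_v = 0.77 × 13.16 MPa = 10.14 MPa
Effective stress σ' = σ_v − P_p = 13.16 − 10.14 = 3.0278 MPa

3.03 MPa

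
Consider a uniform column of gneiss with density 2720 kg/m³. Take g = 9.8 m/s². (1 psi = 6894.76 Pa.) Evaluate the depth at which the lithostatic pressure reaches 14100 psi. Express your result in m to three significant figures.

h = P/(ρg) = 14100 psi / (2720 kg/m³ × 9.8 m/s²) = 9.722×10^7 Pa / 26656 Pa/m = 3647.1 m

3650 m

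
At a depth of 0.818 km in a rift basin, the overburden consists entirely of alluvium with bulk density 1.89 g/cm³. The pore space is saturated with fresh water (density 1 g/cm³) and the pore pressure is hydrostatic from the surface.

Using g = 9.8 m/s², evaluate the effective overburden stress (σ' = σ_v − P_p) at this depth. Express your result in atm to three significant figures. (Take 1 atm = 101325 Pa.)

Overburden (lithostatic) stress σ_v:
alluvium: 1890 kg/m³ × 9.8 m/s² × 818 m = 1.515×10^7 Pa = 15.15 MPa
Pore pressure P_p = 1000 kg/m³ × 9.8 m/s² × 818 m = 8.016×10^6 Pa = 8.016 MPa
Effective stress σ' = σ_v − P_p = 15.15 − 8.016 = 7.1346 MPa = 70.413 atm

70.4 atm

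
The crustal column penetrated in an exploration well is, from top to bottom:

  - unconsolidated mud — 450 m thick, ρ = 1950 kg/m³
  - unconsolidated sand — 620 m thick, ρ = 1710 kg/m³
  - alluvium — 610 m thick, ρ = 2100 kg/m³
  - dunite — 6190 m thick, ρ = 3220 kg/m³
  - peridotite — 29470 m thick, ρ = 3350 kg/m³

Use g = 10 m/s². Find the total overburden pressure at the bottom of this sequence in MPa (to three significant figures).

1220 MPa

unconsolidated mud: 1950 kg/m³ × 10 m/s² × 450 m = 8.775×10^6 Pa = 8.775 MPa
unconsolidated sand: 1710 kg/m³ × 10 m/s² × 620 m = 1.060×10^7 Pa = 10.60 MPa
alluvium: 2100 kg/m³ × 10 m/s² × 610 m = 1.281×10^7 Pa = 12.81 MPa
dunite: 3220 kg/m³ × 10 m/s² × 6190 m = 1.993×10^8 Pa = 199.3 MPa
peridotite: 3350 kg/m³ × 10 m/s² × 29470 m = 9.872×10^8 Pa = 987.2 MPa
Total = 8.775 + 10.60 + 12.81 + 199.3 + 987.2 = 1218.8 MPa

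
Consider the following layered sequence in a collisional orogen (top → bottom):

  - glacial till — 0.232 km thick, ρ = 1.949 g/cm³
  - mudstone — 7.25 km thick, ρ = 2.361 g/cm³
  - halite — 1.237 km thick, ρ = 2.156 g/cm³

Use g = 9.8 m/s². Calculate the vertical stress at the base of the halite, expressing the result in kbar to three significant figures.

glacial till: 1949 kg/m³ × 9.8 m/s² × 232 m = 4.431×10^6 Pa = 0.04431 kbar
mudstone: 2361 kg/m³ × 9.8 m/s² × 7250 m = 1.677×10^8 Pa = 1.677 kbar
halite: 2156 kg/m³ × 9.8 m/s² × 1237 m = 2.614×10^7 Pa = 0.2614 kbar
Total = 0.04431 + 1.677 + 0.2614 = 1.9832 kbar

1.98 kbar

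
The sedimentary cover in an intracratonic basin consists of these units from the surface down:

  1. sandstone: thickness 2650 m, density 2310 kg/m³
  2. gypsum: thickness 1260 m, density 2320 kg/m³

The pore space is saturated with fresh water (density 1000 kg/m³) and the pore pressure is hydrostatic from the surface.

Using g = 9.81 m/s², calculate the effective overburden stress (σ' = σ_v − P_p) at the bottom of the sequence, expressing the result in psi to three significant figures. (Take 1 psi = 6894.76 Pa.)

7310 psi

Overburden (lithostatic) stress σ_v:
sandstone: 2310 kg/m³ × 9.81 m/s² × 2650 m = 6.005×10^7 Pa = 60.05 MPa
gypsum: 2320 kg/m³ × 9.81 m/s² × 1260 m = 2.868×10^7 Pa = 28.68 MPa
Total = 60.05 + 28.68 = 88.729 MPa
Pore pressure P_p = 1000 kg/m³ × 9.81 m/s² × 3910 m = 3.836×10^7 Pa = 38.36 MPa
Effective stress σ' = σ_v − P_p = 88.73 − 38.36 = 50.371 MPa = 7305.8 psi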